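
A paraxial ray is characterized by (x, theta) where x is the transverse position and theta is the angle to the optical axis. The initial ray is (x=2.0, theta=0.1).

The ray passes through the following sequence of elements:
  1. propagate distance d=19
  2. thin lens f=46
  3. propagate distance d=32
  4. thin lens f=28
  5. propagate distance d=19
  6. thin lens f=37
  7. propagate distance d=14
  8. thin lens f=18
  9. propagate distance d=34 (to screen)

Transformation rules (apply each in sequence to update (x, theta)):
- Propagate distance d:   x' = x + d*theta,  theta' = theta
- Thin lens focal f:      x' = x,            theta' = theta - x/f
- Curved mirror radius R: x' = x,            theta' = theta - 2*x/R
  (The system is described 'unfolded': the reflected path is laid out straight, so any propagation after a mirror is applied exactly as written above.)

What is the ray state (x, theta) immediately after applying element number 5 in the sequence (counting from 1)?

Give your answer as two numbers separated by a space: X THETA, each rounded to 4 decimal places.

Answer: 1.6992 -0.1415

Derivation:
Initial: x=2.0000 theta=0.1000
After 1 (propagate distance d=19): x=3.9000 theta=0.1000
After 2 (thin lens f=46): x=3.9000 theta=7/460 (≈0.0152)
After 3 (propagate distance d=32): x=1009/230 (≈4.3870) theta=7/460 (≈0.0152)
After 4 (thin lens f=28): x=1009/230 (≈4.3870) theta=-911/6440 (≈-0.1415)
After 5 (propagate distance d=19): x=10943/6440 (≈1.6992) theta=-911/6440 (≈-0.1415)
Rounded to 4 decimal places: x = 1.6992, theta = -0.1415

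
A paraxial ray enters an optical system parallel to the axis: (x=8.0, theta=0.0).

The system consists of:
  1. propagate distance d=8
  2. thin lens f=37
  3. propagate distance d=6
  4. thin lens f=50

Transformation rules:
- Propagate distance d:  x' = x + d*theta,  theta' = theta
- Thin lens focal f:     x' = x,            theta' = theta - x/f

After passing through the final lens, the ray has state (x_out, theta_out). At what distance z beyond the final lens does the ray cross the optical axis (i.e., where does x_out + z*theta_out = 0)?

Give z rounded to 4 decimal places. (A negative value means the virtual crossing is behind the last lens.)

Answer: 19.1358

Derivation:
Initial: x=8.0000 theta=0.0000
After 1 (propagate distance d=8): x=8.0000 theta=0.0000
After 2 (thin lens f=37): x=8.0000 theta=-8/37 (≈-0.2162)
After 3 (propagate distance d=6): x=248/37 (≈6.7027) theta=-8/37 (≈-0.2162)
After 4 (thin lens f=50): x=248/37 (≈6.7027) theta=-324/925 (≈-0.3503)
z_focus = -x_out/theta_out = -(248/37)/(-324/925) = 1550/81 ≈ 19.1358
Rounded to 4 decimal places: z = 19.1358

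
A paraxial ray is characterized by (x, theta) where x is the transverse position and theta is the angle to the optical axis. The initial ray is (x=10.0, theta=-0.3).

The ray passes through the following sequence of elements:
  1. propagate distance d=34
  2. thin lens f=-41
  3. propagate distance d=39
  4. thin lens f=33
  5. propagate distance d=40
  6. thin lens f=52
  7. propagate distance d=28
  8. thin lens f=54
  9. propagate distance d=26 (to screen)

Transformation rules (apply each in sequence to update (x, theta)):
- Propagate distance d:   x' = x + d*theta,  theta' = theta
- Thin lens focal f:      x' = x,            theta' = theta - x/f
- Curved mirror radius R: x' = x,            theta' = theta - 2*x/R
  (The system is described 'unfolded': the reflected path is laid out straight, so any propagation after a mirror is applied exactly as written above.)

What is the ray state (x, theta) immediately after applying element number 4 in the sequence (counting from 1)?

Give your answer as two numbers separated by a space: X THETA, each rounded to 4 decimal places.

Answer: -12.0902 0.0615

Derivation:
Initial: x=10.0000 theta=-0.3000
After 1 (propagate distance d=34): x=-0.2000 theta=-0.3000
After 2 (thin lens f=-41): x=-0.2000 theta=-25/82 (≈-0.3049)
After 3 (propagate distance d=39): x=-4957/410 (≈-12.0902) theta=-25/82 (≈-0.3049)
After 4 (thin lens f=33): x=-4957/410 (≈-12.0902) theta=416/6765 (≈0.0615)
Rounded to 4 decimal places: x = -12.0902, theta = 0.0615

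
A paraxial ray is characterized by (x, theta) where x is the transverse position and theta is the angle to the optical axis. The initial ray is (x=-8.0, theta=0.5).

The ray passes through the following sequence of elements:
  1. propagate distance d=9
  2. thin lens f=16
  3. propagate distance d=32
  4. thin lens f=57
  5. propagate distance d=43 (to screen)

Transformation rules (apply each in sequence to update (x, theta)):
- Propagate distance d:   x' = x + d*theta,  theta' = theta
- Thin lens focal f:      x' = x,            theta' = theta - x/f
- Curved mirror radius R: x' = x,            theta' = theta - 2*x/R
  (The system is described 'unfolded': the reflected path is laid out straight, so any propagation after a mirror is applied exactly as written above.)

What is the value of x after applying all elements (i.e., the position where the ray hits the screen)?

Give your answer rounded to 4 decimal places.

Initial: x=-8.0000 theta=0.5000
After 1 (propagate distance d=9): x=-3.5000 theta=0.5000
After 2 (thin lens f=16): x=-3.5000 theta=23/32 (≈0.7188)
After 3 (propagate distance d=32): x=19.5000 theta=23/32 (≈0.7188)
After 4 (thin lens f=57): x=19.5000 theta=229/608 (≈0.3766)
After 5 (propagate distance d=43 (to screen)): x=21703/608 (≈35.6957) theta=229/608 (≈0.3766)
Rounded to 4 decimal places: x = 35.6957

Answer: 35.6957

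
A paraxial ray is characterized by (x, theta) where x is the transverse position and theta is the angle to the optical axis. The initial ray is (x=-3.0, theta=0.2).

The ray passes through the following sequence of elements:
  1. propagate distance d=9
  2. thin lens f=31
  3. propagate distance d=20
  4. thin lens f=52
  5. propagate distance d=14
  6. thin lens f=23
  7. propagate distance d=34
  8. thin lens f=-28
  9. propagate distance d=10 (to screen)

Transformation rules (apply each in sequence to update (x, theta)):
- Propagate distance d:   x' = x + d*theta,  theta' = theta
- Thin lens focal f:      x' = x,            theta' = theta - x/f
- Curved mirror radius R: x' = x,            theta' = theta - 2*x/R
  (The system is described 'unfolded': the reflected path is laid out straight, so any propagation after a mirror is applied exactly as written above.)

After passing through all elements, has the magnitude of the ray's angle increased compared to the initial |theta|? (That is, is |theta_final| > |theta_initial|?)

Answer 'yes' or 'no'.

Answer: no

Derivation:
Initial: x=-3.0000 theta=0.2000
After 1 (propagate distance d=9): x=-1.2000 theta=0.2000
After 2 (thin lens f=31): x=-1.2000 theta=37/155 (≈0.2387)
After 3 (propagate distance d=20): x=554/155 (≈3.5742) theta=37/155 (≈0.2387)
After 4 (thin lens f=52): x=554/155 (≈3.5742) theta=137/806 (≈0.1700)
After 5 (propagate distance d=14): x=387/65 (≈5.9538) theta=137/806 (≈0.1700)
After 6 (thin lens f=23): x=387/65 (≈5.9538) theta=-8239/92690 (≈-0.0889)
After 7 (propagate distance d=34): x=135868/46345 (≈2.9317) theta=-8239/92690 (≈-0.0889)
After 8 (thin lens f=-28): x=135868/46345 (≈2.9317) theta=331/20930 (≈0.0158)
After 9 (propagate distance d=10 (to screen)): x=1002381/324415 (≈3.0898) theta=331/20930 (≈0.0158)
|theta_initial|=0.2000 |theta_final|=331/20930 (≈0.0158) -> not increased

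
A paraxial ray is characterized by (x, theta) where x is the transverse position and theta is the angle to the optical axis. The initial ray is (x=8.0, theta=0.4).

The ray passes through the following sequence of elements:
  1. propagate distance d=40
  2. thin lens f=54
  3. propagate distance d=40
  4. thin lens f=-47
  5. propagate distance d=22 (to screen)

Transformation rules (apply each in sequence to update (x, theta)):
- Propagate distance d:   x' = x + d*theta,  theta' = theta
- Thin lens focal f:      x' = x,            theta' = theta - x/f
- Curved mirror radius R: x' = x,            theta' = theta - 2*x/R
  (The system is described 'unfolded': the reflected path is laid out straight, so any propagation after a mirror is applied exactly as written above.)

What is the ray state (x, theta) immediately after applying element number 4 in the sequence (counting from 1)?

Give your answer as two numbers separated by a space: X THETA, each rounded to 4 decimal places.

Answer: 22.2222 0.4284

Derivation:
Initial: x=8.0000 theta=0.4000
After 1 (propagate distance d=40): x=24.0000 theta=0.4000
After 2 (thin lens f=54): x=24.0000 theta=-2/45 (≈-0.0444)
After 3 (propagate distance d=40): x=200/9 (≈22.2222) theta=-2/45 (≈-0.0444)
After 4 (thin lens f=-47): x=200/9 (≈22.2222) theta=302/705 (≈0.4284)
Rounded to 4 decimal places: x = 22.2222, theta = 0.4284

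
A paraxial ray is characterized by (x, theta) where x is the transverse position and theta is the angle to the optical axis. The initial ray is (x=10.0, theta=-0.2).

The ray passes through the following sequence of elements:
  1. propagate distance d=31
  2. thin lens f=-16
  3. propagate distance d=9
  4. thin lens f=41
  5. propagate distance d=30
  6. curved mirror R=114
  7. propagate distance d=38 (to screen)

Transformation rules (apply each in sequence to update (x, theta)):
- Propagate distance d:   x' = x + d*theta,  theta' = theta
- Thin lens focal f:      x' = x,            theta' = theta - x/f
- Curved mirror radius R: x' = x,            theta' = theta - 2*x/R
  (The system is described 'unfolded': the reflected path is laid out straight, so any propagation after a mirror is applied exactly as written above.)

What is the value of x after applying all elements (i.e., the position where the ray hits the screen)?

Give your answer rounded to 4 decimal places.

Answer: -1.6647

Derivation:
Initial: x=10.0000 theta=-0.2000
After 1 (propagate distance d=31): x=3.8000 theta=-0.2000
After 2 (thin lens f=-16): x=3.8000 theta=0.0375
After 3 (propagate distance d=9): x=4.1375 theta=0.0375
After 4 (thin lens f=41): x=4.1375 theta=-13/205 (≈-0.0634)
After 5 (propagate distance d=30): x=7331/3280 (≈2.2351) theta=-13/205 (≈-0.0634)
After 6 (curved mirror R=114): x=7331/3280 (≈2.2351) theta=-19187/186960 (≈-0.1026)
After 7 (propagate distance d=38 (to screen)): x=-16381/9840 (≈-1.6647) theta=-19187/186960 (≈-0.1026)
Rounded to 4 decimal places: x = -1.6647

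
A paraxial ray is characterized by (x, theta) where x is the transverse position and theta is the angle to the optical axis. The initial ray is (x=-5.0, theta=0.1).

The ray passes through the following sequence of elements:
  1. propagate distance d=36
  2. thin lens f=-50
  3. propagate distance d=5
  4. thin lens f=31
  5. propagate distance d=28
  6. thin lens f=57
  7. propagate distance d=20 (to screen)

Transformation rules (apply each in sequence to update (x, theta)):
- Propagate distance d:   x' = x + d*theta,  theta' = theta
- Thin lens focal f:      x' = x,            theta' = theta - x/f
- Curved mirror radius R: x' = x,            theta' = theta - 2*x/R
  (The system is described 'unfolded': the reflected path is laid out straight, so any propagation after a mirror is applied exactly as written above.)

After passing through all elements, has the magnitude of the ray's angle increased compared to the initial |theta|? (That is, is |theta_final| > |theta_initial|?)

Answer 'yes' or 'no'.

Initial: x=-5.0000 theta=0.1000
After 1 (propagate distance d=36): x=-1.4000 theta=0.1000
After 2 (thin lens f=-50): x=-1.4000 theta=0.0720
After 3 (propagate distance d=5): x=-1.0400 theta=0.0720
After 4 (thin lens f=31): x=-1.0400 theta=409/3875 (≈0.1055)
After 5 (propagate distance d=28): x=7422/3875 (≈1.9154) theta=409/3875 (≈0.1055)
After 6 (thin lens f=57): x=7422/3875 (≈1.9154) theta=5297/73625 (≈0.0719)
After 7 (propagate distance d=20 (to screen)): x=246958/73625 (≈3.3543) theta=5297/73625 (≈0.0719)
|theta_initial|=0.1000 |theta_final|=5297/73625 (≈0.0719) -> not increased

Answer: no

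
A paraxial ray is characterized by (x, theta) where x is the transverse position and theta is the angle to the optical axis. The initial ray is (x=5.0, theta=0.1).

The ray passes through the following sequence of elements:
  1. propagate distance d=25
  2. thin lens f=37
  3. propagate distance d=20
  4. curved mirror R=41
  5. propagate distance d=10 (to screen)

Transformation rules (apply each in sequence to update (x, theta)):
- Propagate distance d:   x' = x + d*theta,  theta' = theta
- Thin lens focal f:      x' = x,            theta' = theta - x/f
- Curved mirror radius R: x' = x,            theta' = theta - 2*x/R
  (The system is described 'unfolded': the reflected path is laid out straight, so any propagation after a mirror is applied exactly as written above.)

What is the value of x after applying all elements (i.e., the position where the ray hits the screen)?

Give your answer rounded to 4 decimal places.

Answer: 1.7624

Derivation:
Initial: x=5.0000 theta=0.1000
After 1 (propagate distance d=25): x=7.5000 theta=0.1000
After 2 (thin lens f=37): x=7.5000 theta=-19/185 (≈-0.1027)
After 3 (propagate distance d=20): x=403/74 (≈5.4459) theta=-19/185 (≈-0.1027)
After 4 (curved mirror R=41): x=403/74 (≈5.4459) theta=-2794/7585 (≈-0.3684)
After 5 (propagate distance d=10 (to screen)): x=5347/3034 (≈1.7624) theta=-2794/7585 (≈-0.3684)
Rounded to 4 decimal places: x = 1.7624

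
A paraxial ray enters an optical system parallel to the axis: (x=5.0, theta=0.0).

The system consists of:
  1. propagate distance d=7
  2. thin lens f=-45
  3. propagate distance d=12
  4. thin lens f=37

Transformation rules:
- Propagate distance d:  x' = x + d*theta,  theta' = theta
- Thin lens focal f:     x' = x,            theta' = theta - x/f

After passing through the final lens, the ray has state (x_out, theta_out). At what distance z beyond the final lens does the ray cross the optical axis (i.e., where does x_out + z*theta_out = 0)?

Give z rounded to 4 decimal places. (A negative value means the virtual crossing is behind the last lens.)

Answer: 105.4500

Derivation:
Initial: x=5.0000 theta=0.0000
After 1 (propagate distance d=7): x=5.0000 theta=0.0000
After 2 (thin lens f=-45): x=5.0000 theta=1/9 (≈0.1111)
After 3 (propagate distance d=12): x=19/3 (≈6.3333) theta=1/9 (≈0.1111)
After 4 (thin lens f=37): x=19/3 (≈6.3333) theta=-20/333 (≈-0.0601)
z_focus = -x_out/theta_out = -(19/3)/(-20/333) = 105.4500
Rounded to 4 decimal places: z = 105.4500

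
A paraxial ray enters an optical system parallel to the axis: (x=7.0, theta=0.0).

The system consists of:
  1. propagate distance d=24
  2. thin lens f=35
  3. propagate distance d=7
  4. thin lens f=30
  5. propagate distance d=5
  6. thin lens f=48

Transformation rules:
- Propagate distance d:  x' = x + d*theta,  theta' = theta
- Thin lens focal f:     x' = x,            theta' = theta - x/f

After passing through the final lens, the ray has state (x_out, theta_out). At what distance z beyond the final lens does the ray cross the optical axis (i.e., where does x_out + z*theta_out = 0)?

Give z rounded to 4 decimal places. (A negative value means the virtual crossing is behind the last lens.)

Answer: 7.9184

Derivation:
Initial: x=7.0000 theta=0.0000
After 1 (propagate distance d=24): x=7.0000 theta=0.0000
After 2 (thin lens f=35): x=7.0000 theta=-0.2000
After 3 (propagate distance d=7): x=5.6000 theta=-0.2000
After 4 (thin lens f=30): x=5.6000 theta=-29/75 (≈-0.3867)
After 5 (propagate distance d=5): x=11/3 (≈3.6667) theta=-29/75 (≈-0.3867)
After 6 (thin lens f=48): x=11/3 (≈3.6667) theta=-1667/3600 (≈-0.4631)
z_focus = -x_out/theta_out = -(11/3)/(-1667/3600) = 13200/1667 ≈ 7.9184
Rounded to 4 decimal places: z = 7.9184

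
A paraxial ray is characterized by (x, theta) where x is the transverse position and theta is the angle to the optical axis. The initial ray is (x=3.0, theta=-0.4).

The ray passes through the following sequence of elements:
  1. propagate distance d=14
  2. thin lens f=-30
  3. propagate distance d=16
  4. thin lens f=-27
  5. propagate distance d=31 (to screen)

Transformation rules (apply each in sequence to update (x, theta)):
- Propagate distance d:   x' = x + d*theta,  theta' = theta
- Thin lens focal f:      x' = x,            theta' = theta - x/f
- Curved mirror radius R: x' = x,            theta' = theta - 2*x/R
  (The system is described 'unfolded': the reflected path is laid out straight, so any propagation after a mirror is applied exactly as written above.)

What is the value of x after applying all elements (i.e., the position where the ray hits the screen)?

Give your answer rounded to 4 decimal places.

Answer: -37.3988

Derivation:
Initial: x=3.0000 theta=-0.4000
After 1 (propagate distance d=14): x=-2.6000 theta=-0.4000
After 2 (thin lens f=-30): x=-2.6000 theta=-73/150 (≈-0.4867)
After 3 (propagate distance d=16): x=-779/75 (≈-10.3867) theta=-73/150 (≈-0.4867)
After 4 (thin lens f=-27): x=-779/75 (≈-10.3867) theta=-3529/4050 (≈-0.8714)
After 5 (propagate distance d=31 (to screen)): x=-30293/810 (≈-37.3988) theta=-3529/4050 (≈-0.8714)
Rounded to 4 decimal places: x = -37.3988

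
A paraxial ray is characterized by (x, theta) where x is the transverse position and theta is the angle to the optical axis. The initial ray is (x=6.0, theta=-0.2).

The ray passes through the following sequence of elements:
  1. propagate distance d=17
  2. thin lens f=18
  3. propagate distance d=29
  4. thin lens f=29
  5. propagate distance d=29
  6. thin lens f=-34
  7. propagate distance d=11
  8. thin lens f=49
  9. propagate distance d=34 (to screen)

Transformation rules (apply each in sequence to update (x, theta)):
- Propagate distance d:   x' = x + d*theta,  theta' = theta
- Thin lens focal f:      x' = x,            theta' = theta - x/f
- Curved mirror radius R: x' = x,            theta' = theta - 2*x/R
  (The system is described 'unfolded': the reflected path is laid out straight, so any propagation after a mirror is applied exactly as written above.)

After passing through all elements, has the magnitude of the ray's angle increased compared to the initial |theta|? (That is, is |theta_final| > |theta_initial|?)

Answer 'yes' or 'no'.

Initial: x=6.0000 theta=-0.2000
After 1 (propagate distance d=17): x=2.6000 theta=-0.2000
After 2 (thin lens f=18): x=2.6000 theta=-31/90 (≈-0.3444)
After 3 (propagate distance d=29): x=-133/18 (≈-7.3889) theta=-31/90 (≈-0.3444)
After 4 (thin lens f=29): x=-133/18 (≈-7.3889) theta=-13/145 (≈-0.0897)
After 5 (propagate distance d=29): x=-899/90 (≈-9.9889) theta=-13/145 (≈-0.0897)
After 6 (thin lens f=-34): x=-899/90 (≈-9.9889) theta=-34027/88740 (≈-0.3834)
After 7 (propagate distance d=11): x=-140079/9860 (≈-14.2068) theta=-34027/88740 (≈-0.3834)
After 8 (thin lens f=49): x=-140079/9860 (≈-14.2068) theta=-101653/1087065 (≈-0.0935)
After 9 (propagate distance d=34 (to screen)): x=-75599647/4348260 (≈-17.3862) theta=-101653/1087065 (≈-0.0935)
|theta_initial|=0.2000 |theta_final|=101653/1087065 (≈0.0935) -> not increased

Answer: no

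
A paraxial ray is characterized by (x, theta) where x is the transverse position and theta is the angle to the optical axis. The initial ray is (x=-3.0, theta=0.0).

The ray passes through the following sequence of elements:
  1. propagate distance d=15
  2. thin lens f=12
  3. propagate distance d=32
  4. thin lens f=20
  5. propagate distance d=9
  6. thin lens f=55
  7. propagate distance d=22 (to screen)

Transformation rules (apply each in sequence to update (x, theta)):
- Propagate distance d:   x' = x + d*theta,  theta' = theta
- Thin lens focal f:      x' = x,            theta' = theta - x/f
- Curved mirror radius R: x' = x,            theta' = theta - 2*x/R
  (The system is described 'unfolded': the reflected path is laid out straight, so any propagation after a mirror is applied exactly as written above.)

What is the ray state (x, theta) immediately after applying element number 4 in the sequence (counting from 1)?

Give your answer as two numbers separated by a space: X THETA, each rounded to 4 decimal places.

Answer: 5.0000 0.0000

Derivation:
Initial: x=-3.0000 theta=0.0000
After 1 (propagate distance d=15): x=-3.0000 theta=0.0000
After 2 (thin lens f=12): x=-3.0000 theta=0.2500
After 3 (propagate distance d=32): x=5.0000 theta=0.2500
After 4 (thin lens f=20): x=5.0000 theta=0.0000
Rounded to 4 decimal places: x = 5.0000, theta = 0.0000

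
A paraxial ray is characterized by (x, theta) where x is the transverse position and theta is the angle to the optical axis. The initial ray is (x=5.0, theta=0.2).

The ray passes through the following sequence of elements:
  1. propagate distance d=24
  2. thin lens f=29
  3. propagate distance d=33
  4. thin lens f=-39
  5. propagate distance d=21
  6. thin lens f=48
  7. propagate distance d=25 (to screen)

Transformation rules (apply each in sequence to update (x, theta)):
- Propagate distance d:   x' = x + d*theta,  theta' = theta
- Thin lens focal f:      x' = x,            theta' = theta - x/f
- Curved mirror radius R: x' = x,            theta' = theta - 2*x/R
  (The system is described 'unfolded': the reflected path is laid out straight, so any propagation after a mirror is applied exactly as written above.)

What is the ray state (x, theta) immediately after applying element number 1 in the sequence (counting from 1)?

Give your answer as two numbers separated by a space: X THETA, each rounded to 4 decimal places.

Answer: 9.8000 0.2000

Derivation:
Initial: x=5.0000 theta=0.2000
After 1 (propagate distance d=24): x=9.8000 theta=0.2000
Rounded to 4 decimal places: x = 9.8000, theta = 0.2000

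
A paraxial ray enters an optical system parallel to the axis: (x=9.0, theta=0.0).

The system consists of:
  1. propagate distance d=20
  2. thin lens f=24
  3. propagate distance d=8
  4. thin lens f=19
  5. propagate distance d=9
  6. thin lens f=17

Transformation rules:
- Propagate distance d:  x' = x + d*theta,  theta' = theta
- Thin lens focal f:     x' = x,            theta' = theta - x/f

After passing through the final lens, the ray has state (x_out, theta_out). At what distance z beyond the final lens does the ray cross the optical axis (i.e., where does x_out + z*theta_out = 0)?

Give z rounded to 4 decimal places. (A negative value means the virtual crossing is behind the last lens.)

Initial: x=9.0000 theta=0.0000
After 1 (propagate distance d=20): x=9.0000 theta=0.0000
After 2 (thin lens f=24): x=9.0000 theta=-0.3750
After 3 (propagate distance d=8): x=6.0000 theta=-0.3750
After 4 (thin lens f=19): x=6.0000 theta=-105/152 (≈-0.6908)
After 5 (propagate distance d=9): x=-33/152 (≈-0.2171) theta=-105/152 (≈-0.6908)
After 6 (thin lens f=17): x=-33/152 (≈-0.2171) theta=-219/323 (≈-0.6780)
z_focus = -x_out/theta_out = -(-33/152)/(-219/323) = -187/584 ≈ -0.3202
Rounded to 4 decimal places: z = -0.3202

Answer: -0.3202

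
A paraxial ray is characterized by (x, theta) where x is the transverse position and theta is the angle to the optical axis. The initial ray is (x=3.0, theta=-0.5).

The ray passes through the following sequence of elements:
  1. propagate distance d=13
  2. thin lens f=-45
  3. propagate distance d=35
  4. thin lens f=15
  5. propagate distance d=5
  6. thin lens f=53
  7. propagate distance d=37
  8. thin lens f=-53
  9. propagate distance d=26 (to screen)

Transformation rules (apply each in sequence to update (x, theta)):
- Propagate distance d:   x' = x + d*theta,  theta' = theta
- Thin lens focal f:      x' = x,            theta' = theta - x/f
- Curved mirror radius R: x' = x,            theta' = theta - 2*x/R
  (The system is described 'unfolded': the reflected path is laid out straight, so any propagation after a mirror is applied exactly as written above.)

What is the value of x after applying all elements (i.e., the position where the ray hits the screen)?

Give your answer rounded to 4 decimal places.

Answer: 82.2106

Derivation:
Initial: x=3.0000 theta=-0.5000
After 1 (propagate distance d=13): x=-3.5000 theta=-0.5000
After 2 (thin lens f=-45): x=-3.5000 theta=-26/45 (≈-0.5778)
After 3 (propagate distance d=35): x=-427/18 (≈-23.7222) theta=-26/45 (≈-0.5778)
After 4 (thin lens f=15): x=-427/18 (≈-23.7222) theta=271/270 (≈1.0037)
After 5 (propagate distance d=5): x=-505/27 (≈-18.7037) theta=271/270 (≈1.0037)
After 6 (thin lens f=53): x=-505/27 (≈-18.7037) theta=719/530 (≈1.3566)
After 7 (propagate distance d=37): x=450631/14310 (≈31.4906) theta=719/530 (≈1.3566)
After 8 (thin lens f=-53): x=450631/14310 (≈31.4906) theta=147952/75843 (≈1.9508)
After 9 (propagate distance d=26 (to screen)): x=62350963/758430 (≈82.2106) theta=147952/75843 (≈1.9508)
Rounded to 4 decimal places: x = 82.2106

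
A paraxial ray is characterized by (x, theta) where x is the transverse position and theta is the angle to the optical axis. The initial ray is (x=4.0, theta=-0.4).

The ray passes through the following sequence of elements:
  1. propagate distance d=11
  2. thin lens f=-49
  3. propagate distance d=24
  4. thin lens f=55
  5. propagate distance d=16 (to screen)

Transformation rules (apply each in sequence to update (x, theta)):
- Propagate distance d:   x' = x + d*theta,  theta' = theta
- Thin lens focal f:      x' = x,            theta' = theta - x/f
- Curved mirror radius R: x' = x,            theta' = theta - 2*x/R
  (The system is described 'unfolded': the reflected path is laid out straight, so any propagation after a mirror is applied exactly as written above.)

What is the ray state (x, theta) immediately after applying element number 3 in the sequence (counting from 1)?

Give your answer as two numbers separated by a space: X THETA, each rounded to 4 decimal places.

Answer: -10.1959 -0.4082

Derivation:
Initial: x=4.0000 theta=-0.4000
After 1 (propagate distance d=11): x=-0.4000 theta=-0.4000
After 2 (thin lens f=-49): x=-0.4000 theta=-20/49 (≈-0.4082)
After 3 (propagate distance d=24): x=-2498/245 (≈-10.1959) theta=-20/49 (≈-0.4082)
Rounded to 4 decimal places: x = -10.1959, theta = -0.4082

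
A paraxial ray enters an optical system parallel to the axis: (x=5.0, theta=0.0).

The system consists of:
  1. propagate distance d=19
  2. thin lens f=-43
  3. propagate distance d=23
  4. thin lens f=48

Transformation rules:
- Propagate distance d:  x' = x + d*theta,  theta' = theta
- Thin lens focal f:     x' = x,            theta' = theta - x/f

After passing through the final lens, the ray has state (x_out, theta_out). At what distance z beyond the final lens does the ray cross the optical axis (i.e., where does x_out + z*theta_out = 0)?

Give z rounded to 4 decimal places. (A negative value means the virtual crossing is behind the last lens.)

Initial: x=5.0000 theta=0.0000
After 1 (propagate distance d=19): x=5.0000 theta=0.0000
After 2 (thin lens f=-43): x=5.0000 theta=5/43 (≈0.1163)
After 3 (propagate distance d=23): x=330/43 (≈7.6744) theta=5/43 (≈0.1163)
After 4 (thin lens f=48): x=330/43 (≈7.6744) theta=-15/344 (≈-0.0436)
z_focus = -x_out/theta_out = -(330/43)/(-15/344) = 176.0000
Rounded to 4 decimal places: z = 176.0000

Answer: 176.0000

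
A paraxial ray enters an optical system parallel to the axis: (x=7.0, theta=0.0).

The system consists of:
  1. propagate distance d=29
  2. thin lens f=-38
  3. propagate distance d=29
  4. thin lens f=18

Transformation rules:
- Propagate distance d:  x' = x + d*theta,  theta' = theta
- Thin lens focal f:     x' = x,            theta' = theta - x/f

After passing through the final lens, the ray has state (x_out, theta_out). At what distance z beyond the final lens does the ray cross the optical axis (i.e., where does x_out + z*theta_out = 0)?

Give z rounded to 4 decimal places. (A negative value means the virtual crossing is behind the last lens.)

Answer: 24.6122

Derivation:
Initial: x=7.0000 theta=0.0000
After 1 (propagate distance d=29): x=7.0000 theta=0.0000
After 2 (thin lens f=-38): x=7.0000 theta=7/38 (≈0.1842)
After 3 (propagate distance d=29): x=469/38 (≈12.3421) theta=7/38 (≈0.1842)
After 4 (thin lens f=18): x=469/38 (≈12.3421) theta=-343/684 (≈-0.5015)
z_focus = -x_out/theta_out = -(469/38)/(-343/684) = 1206/49 ≈ 24.6122
Rounded to 4 decimal places: z = 24.6122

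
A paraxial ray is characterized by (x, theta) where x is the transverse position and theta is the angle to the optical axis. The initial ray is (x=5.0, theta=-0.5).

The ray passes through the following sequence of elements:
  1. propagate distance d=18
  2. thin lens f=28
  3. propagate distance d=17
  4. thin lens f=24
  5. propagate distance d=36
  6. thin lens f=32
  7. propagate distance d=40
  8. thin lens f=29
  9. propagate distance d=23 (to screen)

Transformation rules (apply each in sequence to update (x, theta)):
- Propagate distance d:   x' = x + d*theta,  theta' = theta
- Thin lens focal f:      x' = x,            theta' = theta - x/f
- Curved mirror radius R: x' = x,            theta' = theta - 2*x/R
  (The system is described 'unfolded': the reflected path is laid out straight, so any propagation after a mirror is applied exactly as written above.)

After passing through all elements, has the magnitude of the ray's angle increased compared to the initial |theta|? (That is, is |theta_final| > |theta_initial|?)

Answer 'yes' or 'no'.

Initial: x=5.0000 theta=-0.5000
After 1 (propagate distance d=18): x=-4.0000 theta=-0.5000
After 2 (thin lens f=28): x=-4.0000 theta=-5/14 (≈-0.3571)
After 3 (propagate distance d=17): x=-141/14 (≈-10.0714) theta=-5/14 (≈-0.3571)
After 4 (thin lens f=24): x=-141/14 (≈-10.0714) theta=0.0625
After 5 (propagate distance d=36): x=-219/28 (≈-7.8214) theta=0.0625
After 6 (thin lens f=32): x=-219/28 (≈-7.8214) theta=275/896 (≈0.3069)
After 7 (propagate distance d=40): x=499/112 (≈4.4554) theta=275/896 (≈0.3069)
After 8 (thin lens f=29): x=499/112 (≈4.4554) theta=569/3712 (≈0.1533)
After 9 (propagate distance d=23 (to screen)): x=207377/25984 (≈7.9809) theta=569/3712 (≈0.1533)
|theta_initial|=0.5000 |theta_final|=569/3712 (≈0.1533) -> not increased

Answer: no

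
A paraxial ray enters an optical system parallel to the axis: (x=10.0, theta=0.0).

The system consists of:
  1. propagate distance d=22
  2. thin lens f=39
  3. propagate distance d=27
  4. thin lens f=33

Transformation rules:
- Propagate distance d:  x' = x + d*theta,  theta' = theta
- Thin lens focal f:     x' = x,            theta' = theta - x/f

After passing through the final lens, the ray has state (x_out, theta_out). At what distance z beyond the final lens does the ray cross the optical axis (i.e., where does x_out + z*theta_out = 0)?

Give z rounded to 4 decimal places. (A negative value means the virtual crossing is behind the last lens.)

Initial: x=10.0000 theta=0.0000
After 1 (propagate distance d=22): x=10.0000 theta=0.0000
After 2 (thin lens f=39): x=10.0000 theta=-10/39 (≈-0.2564)
After 3 (propagate distance d=27): x=40/13 (≈3.0769) theta=-10/39 (≈-0.2564)
After 4 (thin lens f=33): x=40/13 (≈3.0769) theta=-50/143 (≈-0.3497)
z_focus = -x_out/theta_out = -(40/13)/(-50/143) = 8.8000
Rounded to 4 decimal places: z = 8.8000

Answer: 8.8000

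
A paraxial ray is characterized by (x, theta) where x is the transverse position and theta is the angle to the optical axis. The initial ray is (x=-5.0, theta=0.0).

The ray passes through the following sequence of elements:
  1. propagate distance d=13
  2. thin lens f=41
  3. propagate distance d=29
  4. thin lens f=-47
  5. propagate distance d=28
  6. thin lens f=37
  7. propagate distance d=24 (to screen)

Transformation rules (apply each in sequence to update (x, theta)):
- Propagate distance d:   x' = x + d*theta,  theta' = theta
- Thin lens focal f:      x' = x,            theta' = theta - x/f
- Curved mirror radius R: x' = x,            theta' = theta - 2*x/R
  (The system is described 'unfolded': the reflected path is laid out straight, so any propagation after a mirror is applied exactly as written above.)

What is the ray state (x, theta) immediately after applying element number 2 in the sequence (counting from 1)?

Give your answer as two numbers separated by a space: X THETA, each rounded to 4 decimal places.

Initial: x=-5.0000 theta=0.0000
After 1 (propagate distance d=13): x=-5.0000 theta=0.0000
After 2 (thin lens f=41): x=-5.0000 theta=5/41 (≈0.1220)
Rounded to 4 decimal places: x = -5.0000, theta = 0.1220

Answer: -5.0000 0.1220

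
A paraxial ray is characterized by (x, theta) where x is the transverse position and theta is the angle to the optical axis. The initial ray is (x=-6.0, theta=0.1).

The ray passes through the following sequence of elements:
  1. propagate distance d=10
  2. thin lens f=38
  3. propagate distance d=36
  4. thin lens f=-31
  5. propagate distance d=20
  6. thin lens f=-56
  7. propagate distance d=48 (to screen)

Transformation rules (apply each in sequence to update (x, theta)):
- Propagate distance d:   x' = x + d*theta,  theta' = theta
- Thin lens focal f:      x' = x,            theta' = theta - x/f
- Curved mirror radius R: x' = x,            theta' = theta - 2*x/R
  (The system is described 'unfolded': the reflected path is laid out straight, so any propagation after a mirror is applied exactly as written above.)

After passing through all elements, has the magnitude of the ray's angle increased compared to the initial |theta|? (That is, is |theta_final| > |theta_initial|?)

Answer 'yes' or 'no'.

Answer: yes

Derivation:
Initial: x=-6.0000 theta=0.1000
After 1 (propagate distance d=10): x=-5.0000 theta=0.1000
After 2 (thin lens f=38): x=-5.0000 theta=22/95 (≈0.2316)
After 3 (propagate distance d=36): x=317/95 (≈3.3368) theta=22/95 (≈0.2316)
After 4 (thin lens f=-31): x=317/95 (≈3.3368) theta=999/2945 (≈0.3392)
After 5 (propagate distance d=20): x=29807/2945 (≈10.1212) theta=999/2945 (≈0.3392)
After 6 (thin lens f=-56): x=29807/2945 (≈10.1212) theta=85751/164920 (≈0.5200)
After 7 (propagate distance d=48 (to screen)): x=144631/4123 (≈35.0791) theta=85751/164920 (≈0.5200)
|theta_initial|=0.1000 |theta_final|=85751/164920 (≈0.5200) -> increased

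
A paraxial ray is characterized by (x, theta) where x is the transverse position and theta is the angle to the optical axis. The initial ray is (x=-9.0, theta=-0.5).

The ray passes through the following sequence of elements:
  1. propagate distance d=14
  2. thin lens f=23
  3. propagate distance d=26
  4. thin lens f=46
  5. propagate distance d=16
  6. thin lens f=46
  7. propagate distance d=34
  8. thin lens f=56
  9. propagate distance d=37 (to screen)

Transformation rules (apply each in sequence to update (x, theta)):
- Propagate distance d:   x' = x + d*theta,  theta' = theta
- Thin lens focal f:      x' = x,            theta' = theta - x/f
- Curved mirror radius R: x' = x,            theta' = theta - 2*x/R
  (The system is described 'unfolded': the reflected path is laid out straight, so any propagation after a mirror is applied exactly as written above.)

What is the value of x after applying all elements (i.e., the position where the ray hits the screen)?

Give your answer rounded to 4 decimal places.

Answer: 23.8646

Derivation:
Initial: x=-9.0000 theta=-0.5000
After 1 (propagate distance d=14): x=-16.0000 theta=-0.5000
After 2 (thin lens f=23): x=-16.0000 theta=9/46 (≈0.1957)
After 3 (propagate distance d=26): x=-251/23 (≈-10.9130) theta=9/46 (≈0.1957)
After 4 (thin lens f=46): x=-251/23 (≈-10.9130) theta=229/529 (≈0.4329)
After 5 (propagate distance d=16): x=-2109/529 (≈-3.9868) theta=229/529 (≈0.4329)
After 6 (thin lens f=46): x=-2109/529 (≈-3.9868) theta=12643/24334 (≈0.5196)
After 7 (propagate distance d=34): x=166424/12167 (≈13.6783) theta=12643/24334 (≈0.5196)
After 8 (thin lens f=56): x=166424/12167 (≈13.6783) theta=46895/170338 (≈0.2753)
After 9 (propagate distance d=37 (to screen)): x=4065051/170338 (≈23.8646) theta=46895/170338 (≈0.2753)
Rounded to 4 decimal places: x = 23.8646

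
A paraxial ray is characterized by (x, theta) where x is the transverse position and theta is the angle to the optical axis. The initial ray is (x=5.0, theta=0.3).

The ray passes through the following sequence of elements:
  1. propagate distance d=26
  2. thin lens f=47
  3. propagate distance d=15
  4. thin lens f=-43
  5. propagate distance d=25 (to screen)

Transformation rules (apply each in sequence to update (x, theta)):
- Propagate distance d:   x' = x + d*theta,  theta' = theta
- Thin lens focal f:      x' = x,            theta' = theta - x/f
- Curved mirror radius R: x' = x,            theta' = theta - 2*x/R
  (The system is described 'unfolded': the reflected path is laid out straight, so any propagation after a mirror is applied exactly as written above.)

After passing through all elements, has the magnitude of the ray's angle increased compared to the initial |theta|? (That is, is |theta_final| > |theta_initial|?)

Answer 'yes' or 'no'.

Initial: x=5.0000 theta=0.3000
After 1 (propagate distance d=26): x=12.8000 theta=0.3000
After 2 (thin lens f=47): x=12.8000 theta=13/470 (≈0.0277)
After 3 (propagate distance d=15): x=6211/470 (≈13.2149) theta=13/470 (≈0.0277)
After 4 (thin lens f=-43): x=6211/470 (≈13.2149) theta=677/2021 (≈0.3350)
After 5 (propagate distance d=25 (to screen)): x=436323/20210 (≈21.5895) theta=677/2021 (≈0.3350)
|theta_initial|=0.3000 |theta_final|=677/2021 (≈0.3350) -> increased

Answer: yes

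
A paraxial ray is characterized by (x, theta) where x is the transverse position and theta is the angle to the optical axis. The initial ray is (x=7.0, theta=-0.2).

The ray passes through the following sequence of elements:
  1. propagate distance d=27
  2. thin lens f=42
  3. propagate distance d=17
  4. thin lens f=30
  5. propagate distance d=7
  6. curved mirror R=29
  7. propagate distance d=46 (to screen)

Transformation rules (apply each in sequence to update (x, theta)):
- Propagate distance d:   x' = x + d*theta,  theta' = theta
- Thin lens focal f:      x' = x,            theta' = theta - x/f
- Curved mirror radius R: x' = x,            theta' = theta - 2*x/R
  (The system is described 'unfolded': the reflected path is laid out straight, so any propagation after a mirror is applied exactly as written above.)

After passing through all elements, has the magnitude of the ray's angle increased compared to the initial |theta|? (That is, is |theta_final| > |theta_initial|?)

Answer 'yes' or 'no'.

Answer: no

Derivation:
Initial: x=7.0000 theta=-0.2000
After 1 (propagate distance d=27): x=1.6000 theta=-0.2000
After 2 (thin lens f=42): x=1.6000 theta=-5/21 (≈-0.2381)
After 3 (propagate distance d=17): x=-257/105 (≈-2.4476) theta=-5/21 (≈-0.2381)
After 4 (thin lens f=30): x=-257/105 (≈-2.4476) theta=-493/3150 (≈-0.1565)
After 5 (propagate distance d=7): x=-11161/3150 (≈-3.5432) theta=-493/3150 (≈-0.1565)
After 6 (curved mirror R=29): x=-11161/3150 (≈-3.5432) theta=107/1218 (≈0.0878)
After 7 (propagate distance d=46 (to screen)): x=45481/91350 (≈0.4979) theta=107/1218 (≈0.0878)
|theta_initial|=0.2000 |theta_final|=107/1218 (≈0.0878) -> not increased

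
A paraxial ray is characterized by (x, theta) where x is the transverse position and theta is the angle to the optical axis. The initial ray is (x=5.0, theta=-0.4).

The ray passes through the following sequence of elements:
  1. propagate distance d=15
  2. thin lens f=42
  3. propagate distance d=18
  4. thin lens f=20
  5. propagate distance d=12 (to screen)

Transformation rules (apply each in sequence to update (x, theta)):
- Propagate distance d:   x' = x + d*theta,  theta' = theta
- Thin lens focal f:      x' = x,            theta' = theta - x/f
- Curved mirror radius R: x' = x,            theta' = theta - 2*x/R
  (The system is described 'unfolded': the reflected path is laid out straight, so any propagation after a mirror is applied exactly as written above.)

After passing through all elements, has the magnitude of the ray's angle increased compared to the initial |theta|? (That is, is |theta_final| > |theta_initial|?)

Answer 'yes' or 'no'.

Answer: no

Derivation:
Initial: x=5.0000 theta=-0.4000
After 1 (propagate distance d=15): x=-1.0000 theta=-0.4000
After 2 (thin lens f=42): x=-1.0000 theta=-79/210 (≈-0.3762)
After 3 (propagate distance d=18): x=-272/35 (≈-7.7714) theta=-79/210 (≈-0.3762)
After 4 (thin lens f=20): x=-272/35 (≈-7.7714) theta=13/1050 (≈0.0124)
After 5 (propagate distance d=12 (to screen)): x=-1334/175 (≈-7.6229) theta=13/1050 (≈0.0124)
|theta_initial|=0.4000 |theta_final|=13/1050 (≈0.0124) -> not increased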